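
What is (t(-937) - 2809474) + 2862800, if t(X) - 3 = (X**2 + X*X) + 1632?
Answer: 1810899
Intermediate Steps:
t(X) = 1635 + 2*X**2 (t(X) = 3 + ((X**2 + X*X) + 1632) = 3 + ((X**2 + X**2) + 1632) = 3 + (2*X**2 + 1632) = 3 + (1632 + 2*X**2) = 1635 + 2*X**2)
(t(-937) - 2809474) + 2862800 = ((1635 + 2*(-937)**2) - 2809474) + 2862800 = ((1635 + 2*877969) - 2809474) + 2862800 = ((1635 + 1755938) - 2809474) + 2862800 = (1757573 - 2809474) + 2862800 = -1051901 + 2862800 = 1810899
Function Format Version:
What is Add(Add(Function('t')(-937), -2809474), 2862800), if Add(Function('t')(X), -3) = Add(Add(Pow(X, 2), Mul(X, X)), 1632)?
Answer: 1810899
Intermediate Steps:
Function('t')(X) = Add(1635, Mul(2, Pow(X, 2))) (Function('t')(X) = Add(3, Add(Add(Pow(X, 2), Mul(X, X)), 1632)) = Add(3, Add(Add(Pow(X, 2), Pow(X, 2)), 1632)) = Add(3, Add(Mul(2, Pow(X, 2)), 1632)) = Add(3, Add(1632, Mul(2, Pow(X, 2)))) = Add(1635, Mul(2, Pow(X, 2))))
Add(Add(Function('t')(-937), -2809474), 2862800) = Add(Add(Add(1635, Mul(2, Pow(-937, 2))), -2809474), 2862800) = Add(Add(Add(1635, Mul(2, 877969)), -2809474), 2862800) = Add(Add(Add(1635, 1755938), -2809474), 2862800) = Add(Add(1757573, -2809474), 2862800) = Add(-1051901, 2862800) = 1810899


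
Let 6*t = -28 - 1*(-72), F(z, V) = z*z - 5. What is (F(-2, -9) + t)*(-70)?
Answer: -1330/3 ≈ -443.33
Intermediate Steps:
F(z, V) = -5 + z² (F(z, V) = z² - 5 = -5 + z²)
t = 22/3 (t = (-28 - 1*(-72))/6 = (-28 + 72)/6 = (⅙)*44 = 22/3 ≈ 7.3333)
(F(-2, -9) + t)*(-70) = ((-5 + (-2)²) + 22/3)*(-70) = ((-5 + 4) + 22/3)*(-70) = (-1 + 22/3)*(-70) = (19/3)*(-70) = -1330/3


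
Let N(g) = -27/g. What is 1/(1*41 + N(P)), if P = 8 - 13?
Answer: 5/232 ≈ 0.021552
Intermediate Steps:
P = -5
1/(1*41 + N(P)) = 1/(1*41 - 27/(-5)) = 1/(41 - 27*(-⅕)) = 1/(41 + 27/5) = 1/(232/5) = 5/232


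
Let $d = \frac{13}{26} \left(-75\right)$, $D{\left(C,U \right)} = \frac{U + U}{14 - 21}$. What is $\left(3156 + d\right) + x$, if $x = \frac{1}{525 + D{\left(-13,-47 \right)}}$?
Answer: $\frac{23507267}{7538} \approx 3118.5$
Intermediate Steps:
$D{\left(C,U \right)} = - \frac{2 U}{7}$ ($D{\left(C,U \right)} = \frac{2 U}{-7} = 2 U \left(- \frac{1}{7}\right) = - \frac{2 U}{7}$)
$d = - \frac{75}{2}$ ($d = 13 \cdot \frac{1}{26} \left(-75\right) = \frac{1}{2} \left(-75\right) = - \frac{75}{2} \approx -37.5$)
$x = \frac{7}{3769}$ ($x = \frac{1}{525 - - \frac{94}{7}} = \frac{1}{525 + \frac{94}{7}} = \frac{1}{\frac{3769}{7}} = \frac{7}{3769} \approx 0.0018573$)
$\left(3156 + d\right) + x = \left(3156 - \frac{75}{2}\right) + \frac{7}{3769} = \frac{6237}{2} + \frac{7}{3769} = \frac{23507267}{7538}$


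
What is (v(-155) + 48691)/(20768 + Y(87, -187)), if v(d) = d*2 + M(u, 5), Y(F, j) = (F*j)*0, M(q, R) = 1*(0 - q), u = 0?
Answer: 48381/20768 ≈ 2.3296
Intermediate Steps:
M(q, R) = -q (M(q, R) = 1*(-q) = -q)
Y(F, j) = 0
v(d) = 2*d (v(d) = d*2 - 1*0 = 2*d + 0 = 2*d)
(v(-155) + 48691)/(20768 + Y(87, -187)) = (2*(-155) + 48691)/(20768 + 0) = (-310 + 48691)/20768 = 48381*(1/20768) = 48381/20768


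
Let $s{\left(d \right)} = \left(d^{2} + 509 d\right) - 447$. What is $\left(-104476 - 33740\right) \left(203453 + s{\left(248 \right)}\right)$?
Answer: $-54006796272$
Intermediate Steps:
$s{\left(d \right)} = -447 + d^{2} + 509 d$
$\left(-104476 - 33740\right) \left(203453 + s{\left(248 \right)}\right) = \left(-104476 - 33740\right) \left(203453 + \left(-447 + 248^{2} + 509 \cdot 248\right)\right) = - 138216 \left(203453 + \left(-447 + 61504 + 126232\right)\right) = - 138216 \left(203453 + 187289\right) = \left(-138216\right) 390742 = -54006796272$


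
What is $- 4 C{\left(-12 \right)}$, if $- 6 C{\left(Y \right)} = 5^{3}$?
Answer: $\frac{250}{3} \approx 83.333$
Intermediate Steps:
$C{\left(Y \right)} = - \frac{125}{6}$ ($C{\left(Y \right)} = - \frac{5^{3}}{6} = \left(- \frac{1}{6}\right) 125 = - \frac{125}{6}$)
$- 4 C{\left(-12 \right)} = \left(-4\right) \left(- \frac{125}{6}\right) = \frac{250}{3}$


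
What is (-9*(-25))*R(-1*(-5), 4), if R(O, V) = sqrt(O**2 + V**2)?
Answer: 225*sqrt(41) ≈ 1440.7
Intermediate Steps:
(-9*(-25))*R(-1*(-5), 4) = (-9*(-25))*sqrt((-1*(-5))**2 + 4**2) = 225*sqrt(5**2 + 16) = 225*sqrt(25 + 16) = 225*sqrt(41)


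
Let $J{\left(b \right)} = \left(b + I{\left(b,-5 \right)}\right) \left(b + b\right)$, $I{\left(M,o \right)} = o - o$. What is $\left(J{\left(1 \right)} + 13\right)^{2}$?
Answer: $225$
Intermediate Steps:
$I{\left(M,o \right)} = 0$
$J{\left(b \right)} = 2 b^{2}$ ($J{\left(b \right)} = \left(b + 0\right) \left(b + b\right) = b 2 b = 2 b^{2}$)
$\left(J{\left(1 \right)} + 13\right)^{2} = \left(2 \cdot 1^{2} + 13\right)^{2} = \left(2 \cdot 1 + 13\right)^{2} = \left(2 + 13\right)^{2} = 15^{2} = 225$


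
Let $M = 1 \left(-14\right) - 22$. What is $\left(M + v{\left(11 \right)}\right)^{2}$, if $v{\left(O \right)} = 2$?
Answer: $1156$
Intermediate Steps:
$M = -36$ ($M = -14 - 22 = -36$)
$\left(M + v{\left(11 \right)}\right)^{2} = \left(-36 + 2\right)^{2} = \left(-34\right)^{2} = 1156$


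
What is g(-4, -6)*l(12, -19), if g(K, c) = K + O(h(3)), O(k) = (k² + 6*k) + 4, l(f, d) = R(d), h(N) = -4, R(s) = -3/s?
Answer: -24/19 ≈ -1.2632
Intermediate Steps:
l(f, d) = -3/d
O(k) = 4 + k² + 6*k
g(K, c) = -4 + K (g(K, c) = K + (4 + (-4)² + 6*(-4)) = K + (4 + 16 - 24) = K - 4 = -4 + K)
g(-4, -6)*l(12, -19) = (-4 - 4)*(-3/(-19)) = -(-24)*(-1)/19 = -8*3/19 = -24/19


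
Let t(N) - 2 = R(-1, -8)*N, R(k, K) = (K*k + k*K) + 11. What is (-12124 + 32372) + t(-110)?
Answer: 17280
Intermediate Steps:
R(k, K) = 11 + 2*K*k (R(k, K) = (K*k + K*k) + 11 = 2*K*k + 11 = 11 + 2*K*k)
t(N) = 2 + 27*N (t(N) = 2 + (11 + 2*(-8)*(-1))*N = 2 + (11 + 16)*N = 2 + 27*N)
(-12124 + 32372) + t(-110) = (-12124 + 32372) + (2 + 27*(-110)) = 20248 + (2 - 2970) = 20248 - 2968 = 17280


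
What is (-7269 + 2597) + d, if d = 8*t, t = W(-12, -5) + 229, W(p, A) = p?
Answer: -2936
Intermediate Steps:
t = 217 (t = -12 + 229 = 217)
d = 1736 (d = 8*217 = 1736)
(-7269 + 2597) + d = (-7269 + 2597) + 1736 = -4672 + 1736 = -2936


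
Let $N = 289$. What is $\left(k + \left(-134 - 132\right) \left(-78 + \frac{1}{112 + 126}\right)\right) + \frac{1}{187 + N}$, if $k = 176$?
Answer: $\frac{9959293}{476} \approx 20923.0$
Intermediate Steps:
$\left(k + \left(-134 - 132\right) \left(-78 + \frac{1}{112 + 126}\right)\right) + \frac{1}{187 + N} = \left(176 + \left(-134 - 132\right) \left(-78 + \frac{1}{112 + 126}\right)\right) + \frac{1}{187 + 289} = \left(176 - 266 \left(-78 + \frac{1}{238}\right)\right) + \frac{1}{476} = \left(176 - - \frac{352697}{17}\right) + \frac{1}{476} = \left(176 + \frac{352697}{17}\right) + \frac{1}{476} = \frac{355689}{17} + \frac{1}{476} = \frac{9959293}{476}$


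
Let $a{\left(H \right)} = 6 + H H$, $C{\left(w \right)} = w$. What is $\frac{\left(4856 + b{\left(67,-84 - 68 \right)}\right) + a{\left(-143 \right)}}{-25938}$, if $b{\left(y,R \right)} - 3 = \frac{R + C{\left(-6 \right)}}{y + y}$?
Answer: $- \frac{1695959}{1737846} \approx -0.9759$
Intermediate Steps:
$a{\left(H \right)} = 6 + H^{2}$
$b{\left(y,R \right)} = 3 + \frac{-6 + R}{2 y}$ ($b{\left(y,R \right)} = 3 + \frac{R - 6}{y + y} = 3 + \frac{-6 + R}{2 y}$)
$\frac{\left(4856 + b{\left(67,-84 - 68 \right)}\right) + a{\left(-143 \right)}}{-25938} = \frac{\left(4856 + \frac{-6 - 152 + 6 \cdot 67}{2 \cdot 67}\right) + \left(6 + \left(-143\right)^{2}\right)}{-25938} = \left(\left(4856 + \frac{1}{2} \cdot \frac{1}{67} \left(-6 - 152 + 402\right)\right) + \left(6 + 20449\right)\right) \left(- \frac{1}{25938}\right) = \left(\left(4856 + \frac{1}{2} \cdot \frac{1}{67} \cdot 244\right) + 20455\right) \left(- \frac{1}{25938}\right) = \left(\left(4856 + \frac{122}{67}\right) + 20455\right) \left(- \frac{1}{25938}\right) = \left(\frac{325474}{67} + 20455\right) \left(- \frac{1}{25938}\right) = \frac{1695959}{67} \left(- \frac{1}{25938}\right) = - \frac{1695959}{1737846}$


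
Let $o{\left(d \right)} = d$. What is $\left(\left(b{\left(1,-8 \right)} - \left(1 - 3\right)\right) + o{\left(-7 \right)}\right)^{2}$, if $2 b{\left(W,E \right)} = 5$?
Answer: $\frac{25}{4} \approx 6.25$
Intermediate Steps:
$b{\left(W,E \right)} = \frac{5}{2}$ ($b{\left(W,E \right)} = \frac{1}{2} \cdot 5 = \frac{5}{2}$)
$\left(\left(b{\left(1,-8 \right)} - \left(1 - 3\right)\right) + o{\left(-7 \right)}\right)^{2} = \left(\left(\frac{5}{2} - \left(1 - 3\right)\right) - 7\right)^{2} = \left(\left(\frac{5}{2} - -2\right) - 7\right)^{2} = \left(\left(\frac{5}{2} + 2\right) - 7\right)^{2} = \left(\frac{9}{2} - 7\right)^{2} = \left(- \frac{5}{2}\right)^{2} = \frac{25}{4}$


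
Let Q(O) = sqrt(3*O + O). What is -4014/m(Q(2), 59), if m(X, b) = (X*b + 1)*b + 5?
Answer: 32112/12116849 - 6986367*sqrt(2)/24233698 ≈ -0.40506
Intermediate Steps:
Q(O) = 2*sqrt(O) (Q(O) = sqrt(4*O) = 2*sqrt(O))
m(X, b) = 5 + b*(1 + X*b) (m(X, b) = (1 + X*b)*b + 5 = b*(1 + X*b) + 5 = 5 + b*(1 + X*b))
-4014/m(Q(2), 59) = -4014/(5 + 59 + (2*sqrt(2))*59**2) = -4014/(5 + 59 + (2*sqrt(2))*3481) = -4014/(5 + 59 + 6962*sqrt(2)) = -4014/(64 + 6962*sqrt(2))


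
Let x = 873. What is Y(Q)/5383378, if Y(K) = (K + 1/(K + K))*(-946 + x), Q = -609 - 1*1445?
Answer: 615961809/22114916824 ≈ 0.027853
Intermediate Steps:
Q = -2054 (Q = -609 - 1445 = -2054)
Y(K) = -73*K - 73/(2*K) (Y(K) = (K + 1/(K + K))*(-946 + 873) = (K + 1/(2*K))*(-73) = -73*K - 73/(2*K))
Y(Q)/5383378 = (-73*(-2054) - 73/2/(-2054))/5383378 = (149942 - 73/2*(-1/2054))*(1/5383378) = (149942 + 73/4108)*(1/5383378) = (615961809/4108)*(1/5383378) = 615961809/22114916824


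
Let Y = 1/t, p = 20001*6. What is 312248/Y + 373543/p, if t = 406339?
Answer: 15226186080253975/120006 ≈ 1.2688e+11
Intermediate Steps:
p = 120006
Y = 1/406339 ≈ 2.4610e-6
312248/Y + 373543/p = 312248/(1/406339) + 373543/120006 = 312248*406339 + 373543*(1/120006) = 126878540072 + 373543/120006 = 15226186080253975/120006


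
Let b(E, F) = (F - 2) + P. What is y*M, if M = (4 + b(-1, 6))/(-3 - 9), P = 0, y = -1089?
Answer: 726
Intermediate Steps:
b(E, F) = -2 + F (b(E, F) = (F - 2) + 0 = (-2 + F) + 0 = -2 + F)
M = -⅔ (M = (4 + (-2 + 6))/(-3 - 9) = (4 + 4)/(-12) = 8*(-1/12) = -⅔ ≈ -0.66667)
y*M = -1089*(-⅔) = 726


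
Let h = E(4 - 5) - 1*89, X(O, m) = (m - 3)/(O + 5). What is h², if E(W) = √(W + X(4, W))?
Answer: (267 - I*√13)²/9 ≈ 7919.6 - 213.93*I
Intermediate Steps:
X(O, m) = (-3 + m)/(5 + O)
E(W) = √(-⅓ + 10*W/9) (E(W) = √(W + (-3 + W)/(5 + 4)) = √(W + (-3 + W)/9) = √(W + (-⅓ + W/9)) = √(-⅓ + 10*W/9))
h = -89 + I*√13/3 (h = √(-3 + 10*(4 - 5))/3 - 1*89 = √(-3 + 10*(-1))/3 - 89 = √(-3 - 10)/3 - 89 = √(-13)/3 - 89 = (I*√13)/3 - 89 = I*√13/3 - 89 = -89 + I*√13/3 ≈ -89.0 + 1.2019*I)
h² = (-89 + I*√13/3)²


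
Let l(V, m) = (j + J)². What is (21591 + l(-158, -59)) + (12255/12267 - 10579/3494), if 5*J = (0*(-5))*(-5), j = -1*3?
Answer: 308569481059/14286966 ≈ 21598.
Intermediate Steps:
j = -3
J = 0 (J = ((0*(-5))*(-5))/5 = (0*(-5))/5 = (⅕)*0 = 0)
l(V, m) = 9 (l(V, m) = (-3 + 0)² = (-3)² = 9)
(21591 + l(-158, -59)) + (12255/12267 - 10579/3494) = (21591 + 9) + (12255/12267 - 10579/3494) = 21600 + (12255*(1/12267) - 10579*1/3494) = 21600 + (4085/4089 - 10579/3494) = 21600 - 28984541/14286966 = 308569481059/14286966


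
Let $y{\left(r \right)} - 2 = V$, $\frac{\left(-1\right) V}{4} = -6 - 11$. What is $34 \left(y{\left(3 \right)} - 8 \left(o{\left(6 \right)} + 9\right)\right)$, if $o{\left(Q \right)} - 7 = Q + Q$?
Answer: $-5236$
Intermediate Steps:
$o{\left(Q \right)} = 7 + 2 Q$ ($o{\left(Q \right)} = 7 + \left(Q + Q\right) = 7 + 2 Q$)
$V = 68$ ($V = - 4 \left(-6 - 11\right) = \left(-4\right) \left(-17\right) = 68$)
$y{\left(r \right)} = 70$ ($y{\left(r \right)} = 2 + 68 = 70$)
$34 \left(y{\left(3 \right)} - 8 \left(o{\left(6 \right)} + 9\right)\right) = 34 \left(70 - 8 \left(\left(7 + 2 \cdot 6\right) + 9\right)\right) = 34 \left(70 - 8 \left(\left(7 + 12\right) + 9\right)\right) = 34 \left(70 - 8 \left(19 + 9\right)\right) = 34 \left(70 - 224\right) = 34 \left(-154\right) = -5236$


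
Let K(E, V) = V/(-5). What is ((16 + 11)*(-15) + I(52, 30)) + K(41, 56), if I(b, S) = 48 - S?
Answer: -1991/5 ≈ -398.20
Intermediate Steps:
K(E, V) = -V/5 (K(E, V) = V*(-⅕) = -V/5)
((16 + 11)*(-15) + I(52, 30)) + K(41, 56) = ((16 + 11)*(-15) + (48 - 1*30)) - ⅕*56 = (27*(-15) + (48 - 30)) - 56/5 = (-405 + 18) - 56/5 = -387 - 56/5 = -1991/5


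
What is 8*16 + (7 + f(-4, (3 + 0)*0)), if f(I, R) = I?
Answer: 131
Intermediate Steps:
8*16 + (7 + f(-4, (3 + 0)*0)) = 8*16 + (7 - 4) = 128 + 3 = 131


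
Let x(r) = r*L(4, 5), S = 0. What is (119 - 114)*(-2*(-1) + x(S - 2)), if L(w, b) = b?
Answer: -40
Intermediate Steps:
x(r) = 5*r (x(r) = r*5 = 5*r)
(119 - 114)*(-2*(-1) + x(S - 2)) = (119 - 114)*(-2*(-1) + 5*(0 - 2)) = 5*(2 + 5*(-2)) = 5*(2 - 10) = 5*(-8) = -40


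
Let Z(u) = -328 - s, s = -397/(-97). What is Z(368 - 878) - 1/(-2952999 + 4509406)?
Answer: -50136538788/150971479 ≈ -332.09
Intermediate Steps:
s = 397/97 (s = -397*(-1/97) = 397/97 ≈ 4.0928)
Z(u) = -32213/97 (Z(u) = -328 - 1*397/97 = -328 - 397/97 = -32213/97)
Z(368 - 878) - 1/(-2952999 + 4509406) = -32213/97 - 1/(-2952999 + 4509406) = -32213/97 - 1/1556407 = -50136538788/150971479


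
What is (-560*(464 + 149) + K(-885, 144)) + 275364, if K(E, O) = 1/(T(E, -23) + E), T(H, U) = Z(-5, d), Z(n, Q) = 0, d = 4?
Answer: -60105661/885 ≈ -67916.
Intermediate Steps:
T(H, U) = 0
K(E, O) = 1/E (K(E, O) = 1/(0 + E) = 1/E)
(-560*(464 + 149) + K(-885, 144)) + 275364 = (-560*(464 + 149) + 1/(-885)) + 275364 = (-560*613 - 1/885) + 275364 = (-343280 - 1/885) + 275364 = -303802801/885 + 275364 = -60105661/885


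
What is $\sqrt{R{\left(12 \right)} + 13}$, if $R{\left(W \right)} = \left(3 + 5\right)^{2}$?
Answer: $\sqrt{77} \approx 8.775$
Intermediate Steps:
$R{\left(W \right)} = 64$ ($R{\left(W \right)} = 8^{2} = 64$)
$\sqrt{R{\left(12 \right)} + 13} = \sqrt{64 + 13} = \sqrt{77}$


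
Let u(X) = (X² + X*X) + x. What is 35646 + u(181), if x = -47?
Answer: 101121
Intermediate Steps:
u(X) = -47 + 2*X² (u(X) = (X² + X*X) - 47 = (X² + X²) - 47 = 2*X² - 47 = -47 + 2*X²)
35646 + u(181) = 35646 + (-47 + 2*181²) = 35646 + (-47 + 2*32761) = 35646 + (-47 + 65522) = 35646 + 65475 = 101121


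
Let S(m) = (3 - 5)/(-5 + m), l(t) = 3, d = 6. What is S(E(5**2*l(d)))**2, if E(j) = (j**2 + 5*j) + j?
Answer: 1/9211225 ≈ 1.0856e-7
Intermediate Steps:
E(j) = j**2 + 6*j
S(m) = -2/(-5 + m)
S(E(5**2*l(d)))**2 = (-2/(-5 + (5**2*3)*(6 + 5**2*3)))**2 = (-2/(-5 + (25*3)*(6 + 25*3)))**2 = (-2/(-5 + 75*(6 + 75)))**2 = (-2/(-5 + 75*81))**2 = (-2/(-5 + 6075))**2 = (-2/6070)**2 = (-2*1/6070)**2 = (-1/3035)**2 = 1/9211225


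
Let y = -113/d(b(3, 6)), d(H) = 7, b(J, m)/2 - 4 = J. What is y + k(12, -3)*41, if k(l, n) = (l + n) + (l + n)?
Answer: 5053/7 ≈ 721.86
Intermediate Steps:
b(J, m) = 8 + 2*J
y = -113/7 ≈ -16.143
k(l, n) = 2*l + 2*n
y + k(12, -3)*41 = -113/7 + (2*12 + 2*(-3))*41 = -113/7 + (24 - 6)*41 = -113/7 + 18*41 = -113/7 + 738 = 5053/7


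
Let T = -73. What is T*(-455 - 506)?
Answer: 70153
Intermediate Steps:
T*(-455 - 506) = -73*(-455 - 506) = -73*(-961) = 70153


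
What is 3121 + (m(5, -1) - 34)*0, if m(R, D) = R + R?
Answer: 3121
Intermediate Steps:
m(R, D) = 2*R
3121 + (m(5, -1) - 34)*0 = 3121 + (2*5 - 34)*0 = 3121 + (10 - 34)*0 = 3121 - 24*0 = 3121 + 0 = 3121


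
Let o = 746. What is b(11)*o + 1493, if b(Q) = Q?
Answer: 9699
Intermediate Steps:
b(11)*o + 1493 = 11*746 + 1493 = 8206 + 1493 = 9699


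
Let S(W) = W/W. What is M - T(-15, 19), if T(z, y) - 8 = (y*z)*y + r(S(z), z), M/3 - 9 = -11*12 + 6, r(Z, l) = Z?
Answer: 5055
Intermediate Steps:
S(W) = 1
M = -351 (M = 27 + 3*(-11*12 + 6) = 27 + 3*(-132 + 6) = 27 + 3*(-126) = 27 - 378 = -351)
T(z, y) = 9 + z*y² (T(z, y) = 8 + ((y*z)*y + 1) = 8 + (z*y² + 1) = 8 + (1 + z*y²) = 9 + z*y²)
M - T(-15, 19) = -351 - (9 - 15*19²) = -351 - (9 - 15*361) = -351 - (9 - 5415) = -351 - 1*(-5406) = -351 + 5406 = 5055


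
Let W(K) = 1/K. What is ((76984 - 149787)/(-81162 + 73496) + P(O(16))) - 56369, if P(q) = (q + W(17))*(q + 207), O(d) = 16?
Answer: -6878184753/130322 ≈ -52778.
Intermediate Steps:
P(q) = (207 + q)*(1/17 + q) (P(q) = (q + 1/17)*(q + 207) = (q + 1/17)*(207 + q) = (1/17 + q)*(207 + q) = (207 + q)*(1/17 + q))
((76984 - 149787)/(-81162 + 73496) + P(O(16))) - 56369 = ((76984 - 149787)/(-81162 + 73496) + (207/17 + 16**2 + (3520/17)*16)) - 56369 = (-72803/(-7666) + (207/17 + 256 + 56320/17)) - 56369 = (-72803*(-1/7666) + 60879/17) - 56369 = (72803/7666 + 60879/17) - 56369 = 467936065/130322 - 56369 = -6878184753/130322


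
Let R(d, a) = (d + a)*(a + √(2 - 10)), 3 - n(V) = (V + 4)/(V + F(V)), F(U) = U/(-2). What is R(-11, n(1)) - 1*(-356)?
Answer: 482 - 36*I*√2 ≈ 482.0 - 50.912*I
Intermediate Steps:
F(U) = -U/2 (F(U) = U*(-½) = -U/2)
n(V) = 3 - 2*(4 + V)/V (n(V) = 3 - (V + 4)/(V - V/2) = 3 - (4 + V)/(V/2) = 3 - (4 + V)*2/V = 3 - 2*(4 + V)/V)
R(d, a) = (a + d)*(a + 2*I*√2) (R(d, a) = (a + d)*(a + √(-8)) = (a + d)*(a + 2*I*√2))
R(-11, n(1)) - 1*(-356) = (((-8 + 1)/1)² + ((-8 + 1)/1)*(-11) + 2*I*((-8 + 1)/1)*√2 + 2*I*(-11)*√2) - 1*(-356) = ((1*(-7))² + (1*(-7))*(-11) + 2*I*(1*(-7))*√2 - 22*I*√2) + 356 = ((-7)² - 7*(-11) + 2*I*(-7)*√2 - 22*I*√2) + 356 = (49 + 77 - 14*I*√2 - 22*I*√2) + 356 = (126 - 36*I*√2) + 356 = 482 - 36*I*√2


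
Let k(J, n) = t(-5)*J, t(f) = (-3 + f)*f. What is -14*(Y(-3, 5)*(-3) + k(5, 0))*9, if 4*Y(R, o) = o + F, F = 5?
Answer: -24255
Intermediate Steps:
t(f) = f*(-3 + f)
Y(R, o) = 5/4 + o/4 (Y(R, o) = (o + 5)/4 = (5 + o)/4 = 5/4 + o/4)
k(J, n) = 40*J (k(J, n) = (-5*(-3 - 5))*J = (-5*(-8))*J = 40*J)
-14*(Y(-3, 5)*(-3) + k(5, 0))*9 = -14*((5/4 + (¼)*5)*(-3) + 40*5)*9 = -14*((5/4 + 5/4)*(-3) + 200)*9 = -14*((5/2)*(-3) + 200)*9 = -14*(-15/2 + 200)*9 = -14*385/2*9 = -2695*9 = -24255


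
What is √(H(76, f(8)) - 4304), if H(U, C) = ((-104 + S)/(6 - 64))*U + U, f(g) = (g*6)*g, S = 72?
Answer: 2*I*√880121/29 ≈ 64.7*I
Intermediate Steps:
f(g) = 6*g² (f(g) = (6*g)*g = 6*g²)
H(U, C) = 45*U/29 (H(U, C) = ((-104 + 72)/(6 - 64))*U + U = (-32/(-58))*U + U = (-32*(-1/58))*U + U = 16*U/29 + U = 45*U/29)
√(H(76, f(8)) - 4304) = √((45/29)*76 - 4304) = √(3420/29 - 4304) = √(-121396/29) = 2*I*√880121/29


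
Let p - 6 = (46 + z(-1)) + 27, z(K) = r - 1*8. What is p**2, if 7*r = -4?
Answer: 243049/49 ≈ 4960.2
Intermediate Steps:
r = -4/7 (r = (1/7)*(-4) = -4/7 ≈ -0.57143)
z(K) = -60/7 (z(K) = -4/7 - 1*8 = -4/7 - 8 = -60/7)
p = 493/7 (p = 6 + ((46 - 60/7) + 27) = 6 + (262/7 + 27) = 6 + 451/7 = 493/7 ≈ 70.429)
p**2 = (493/7)**2 = 243049/49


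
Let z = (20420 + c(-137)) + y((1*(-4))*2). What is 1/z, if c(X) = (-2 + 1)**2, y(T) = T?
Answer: 1/20413 ≈ 4.8988e-5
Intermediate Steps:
c(X) = 1 (c(X) = (-1)**2 = 1)
z = 20413 (z = (20420 + 1) + (1*(-4))*2 = 20421 - 4*2 = 20421 - 8 = 20413)
1/z = 1/20413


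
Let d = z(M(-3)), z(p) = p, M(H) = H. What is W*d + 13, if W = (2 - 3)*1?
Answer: 16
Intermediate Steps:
d = -3
W = -1 (W = -1*1 = -1)
W*d + 13 = -1*(-3) + 13 = 3 + 13 = 16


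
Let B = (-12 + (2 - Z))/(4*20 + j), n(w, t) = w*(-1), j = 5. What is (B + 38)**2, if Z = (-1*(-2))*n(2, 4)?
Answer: 10394176/7225 ≈ 1438.6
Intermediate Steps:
n(w, t) = -w
Z = -4 (Z = (-1*(-2))*(-1*2) = 2*(-2) = -4)
B = -6/85 (B = (-12 + (2 - 1*(-4)))/(4*20 + 5) = (-12 + (2 + 4))/(80 + 5) = (-12 + 6)/85 = -6*1/85 = -6/85 ≈ -0.070588)
(B + 38)**2 = (-6/85 + 38)**2 = (3224/85)**2 = 10394176/7225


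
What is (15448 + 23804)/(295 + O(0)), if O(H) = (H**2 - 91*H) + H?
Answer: 39252/295 ≈ 133.06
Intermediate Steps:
O(H) = H**2 - 90*H
(15448 + 23804)/(295 + O(0)) = (15448 + 23804)/(295 + 0*(-90 + 0)) = 39252/(295 + 0*(-90)) = 39252/(295 + 0) = 39252/295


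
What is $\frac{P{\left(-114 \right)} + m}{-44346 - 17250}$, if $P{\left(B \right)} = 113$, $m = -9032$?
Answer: $\frac{991}{6844} \approx 0.1448$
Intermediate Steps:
$\frac{P{\left(-114 \right)} + m}{-44346 - 17250} = \frac{113 - 9032}{-44346 - 17250} = - \frac{8919}{-61596} = \left(-8919\right) \left(- \frac{1}{61596}\right) = \frac{991}{6844}$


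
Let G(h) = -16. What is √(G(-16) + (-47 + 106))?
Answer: √43 ≈ 6.5574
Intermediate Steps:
√(G(-16) + (-47 + 106)) = √(-16 + (-47 + 106)) = √(-16 + 59) = √43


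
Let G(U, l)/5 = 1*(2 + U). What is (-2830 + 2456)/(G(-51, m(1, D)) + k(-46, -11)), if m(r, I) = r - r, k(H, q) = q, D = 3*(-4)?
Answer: 187/128 ≈ 1.4609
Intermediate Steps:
D = -12
m(r, I) = 0
G(U, l) = 10 + 5*U (G(U, l) = 5*(1*(2 + U)) = 5*(2 + U) = 10 + 5*U)
(-2830 + 2456)/(G(-51, m(1, D)) + k(-46, -11)) = (-2830 + 2456)/((10 + 5*(-51)) - 11) = -374/((10 - 255) - 11) = -374/(-245 - 11) = -374/(-256) = -374*(-1/256) = 187/128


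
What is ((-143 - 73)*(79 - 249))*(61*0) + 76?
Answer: 76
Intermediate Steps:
((-143 - 73)*(79 - 249))*(61*0) + 76 = -216*(-170)*0 + 76 = 36720*0 + 76 = 0 + 76 = 76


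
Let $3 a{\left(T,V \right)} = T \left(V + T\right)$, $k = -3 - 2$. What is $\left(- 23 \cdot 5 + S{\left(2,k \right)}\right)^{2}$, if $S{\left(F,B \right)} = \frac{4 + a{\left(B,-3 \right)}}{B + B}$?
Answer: $\frac{3066001}{225} \approx 13627.0$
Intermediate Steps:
$k = -5$ ($k = -3 - 2 = -5$)
$a{\left(T,V \right)} = \frac{T \left(T + V\right)}{3}$ ($a{\left(T,V \right)} = \frac{T \left(V + T\right)}{3} = \frac{T \left(T + V\right)}{3}$)
$S{\left(F,B \right)} = \frac{4 + \frac{B \left(-3 + B\right)}{3}}{2 B}$ ($S{\left(F,B \right)} = \frac{4 + \frac{B \left(B - 3\right)}{3}}{B + B} = \frac{4 + \frac{B \left(-3 + B\right)}{3}}{2 B}$)
$\left(- 23 \cdot 5 + S{\left(2,k \right)}\right)^{2} = \left(- 23 \cdot 5 + \frac{12 - 5 \left(-3 - 5\right)}{6 \left(-5\right)}\right)^{2} = \left(\left(-1\right) 115 + \frac{1}{6} \left(- \frac{1}{5}\right) \left(12 - -40\right)\right)^{2} = \left(-115 + \frac{1}{6} \left(- \frac{1}{5}\right) \left(12 + 40\right)\right)^{2} = \left(-115 + \frac{1}{6} \left(- \frac{1}{5}\right) 52\right)^{2} = \left(-115 - \frac{26}{15}\right)^{2} = \left(- \frac{1751}{15}\right)^{2} = \frac{3066001}{225}$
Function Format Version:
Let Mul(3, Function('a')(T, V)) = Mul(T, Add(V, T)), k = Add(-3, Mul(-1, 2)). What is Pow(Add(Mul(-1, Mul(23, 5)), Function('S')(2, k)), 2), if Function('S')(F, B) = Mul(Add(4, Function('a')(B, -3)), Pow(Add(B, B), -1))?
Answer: Rational(3066001, 225) ≈ 13627.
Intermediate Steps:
k = -5 (k = Add(-3, -2) = -5)
Function('a')(T, V) = Mul(Rational(1, 3), T, Add(T, V)) (Function('a')(T, V) = Mul(Rational(1, 3), Mul(T, Add(V, T))) = Mul(Rational(1, 3), Mul(T, Add(T, V))) = Mul(Rational(1, 3), T, Add(T, V)))
Function('S')(F, B) = Mul(Rational(1, 2), Pow(B, -1), Add(4, Mul(Rational(1, 3), B, Add(-3, B)))) (Function('S')(F, B) = Mul(Add(4, Mul(Rational(1, 3), B, Add(B, -3))), Pow(Add(B, B), -1)) = Mul(Add(4, Mul(Rational(1, 3), B, Add(-3, B))), Pow(Mul(2, B), -1)) = Mul(Add(4, Mul(Rational(1, 3), B, Add(-3, B))), Mul(Rational(1, 2), Pow(B, -1))) = Mul(Rational(1, 2), Pow(B, -1), Add(4, Mul(Rational(1, 3), B, Add(-3, B)))))
Pow(Add(Mul(-1, Mul(23, 5)), Function('S')(2, k)), 2) = Pow(Add(Mul(-1, Mul(23, 5)), Mul(Rational(1, 6), Pow(-5, -1), Add(12, Mul(-5, Add(-3, -5))))), 2) = Pow(Add(Mul(-1, 115), Mul(Rational(1, 6), Rational(-1, 5), Add(12, Mul(-5, -8)))), 2) = Pow(Add(-115, Mul(Rational(1, 6), Rational(-1, 5), Add(12, 40))), 2) = Pow(Add(-115, Mul(Rational(1, 6), Rational(-1, 5), 52)), 2) = Pow(Add(-115, Rational(-26, 15)), 2) = Pow(Rational(-1751, 15), 2) = Rational(3066001, 225)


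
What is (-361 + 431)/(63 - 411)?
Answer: -35/174 ≈ -0.20115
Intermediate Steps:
(-361 + 431)/(63 - 411) = 70/(-348) = 70*(-1/348) = -35/174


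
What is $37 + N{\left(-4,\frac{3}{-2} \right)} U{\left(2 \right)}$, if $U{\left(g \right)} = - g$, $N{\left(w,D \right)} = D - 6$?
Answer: $52$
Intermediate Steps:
$N{\left(w,D \right)} = -6 + D$ ($N{\left(w,D \right)} = D - 6 = -6 + D$)
$37 + N{\left(-4,\frac{3}{-2} \right)} U{\left(2 \right)} = 37 + \left(-6 + \frac{3}{-2}\right) \left(\left(-1\right) 2\right) = 37 + \left(-6 + 3 \left(- \frac{1}{2}\right)\right) \left(-2\right) = 37 + \left(-6 - \frac{3}{2}\right) \left(-2\right) = 37 - -15 = 37 + 15 = 52$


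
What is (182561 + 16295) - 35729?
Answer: 163127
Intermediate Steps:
(182561 + 16295) - 35729 = 198856 - 35729 = 163127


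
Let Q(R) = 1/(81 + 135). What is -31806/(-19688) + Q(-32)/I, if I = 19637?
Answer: 16863511855/10438557912 ≈ 1.6155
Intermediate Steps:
Q(R) = 1/216
-31806/(-19688) + Q(-32)/I = -31806/(-19688) + (1/216)/19637 = -31806*(-1/19688) + (1/216)*(1/19637) = 15903/9844 + 1/4241592 = 16863511855/10438557912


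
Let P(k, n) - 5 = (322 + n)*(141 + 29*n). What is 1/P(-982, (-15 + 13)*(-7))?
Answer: 1/183797 ≈ 5.4408e-6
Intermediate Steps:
P(k, n) = 5 + (141 + 29*n)*(322 + n) (P(k, n) = 5 + (322 + n)*(141 + 29*n) = 5 + (141 + 29*n)*(322 + n))
1/P(-982, (-15 + 13)*(-7)) = 1/(45407 + 29*((-15 + 13)*(-7))² + 9479*((-15 + 13)*(-7))) = 1/(45407 + 29*(-2*(-7))² + 9479*(-2*(-7))) = 1/(45407 + 29*14² + 9479*14) = 1/(45407 + 29*196 + 132706) = 1/(45407 + 5684 + 132706) = 1/183797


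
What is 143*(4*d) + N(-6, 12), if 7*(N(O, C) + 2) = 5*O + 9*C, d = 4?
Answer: 16080/7 ≈ 2297.1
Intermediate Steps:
N(O, C) = -2 + 5*O/7 + 9*C/7 (N(O, C) = -2 + (5*O + 9*C)/7 = -2 + (5*O/7 + 9*C/7) = -2 + 5*O/7 + 9*C/7)
143*(4*d) + N(-6, 12) = 143*(4*4) + (-2 + (5/7)*(-6) + (9/7)*12) = 143*16 + (-2 - 30/7 + 108/7) = 2288 + 64/7 = 16080/7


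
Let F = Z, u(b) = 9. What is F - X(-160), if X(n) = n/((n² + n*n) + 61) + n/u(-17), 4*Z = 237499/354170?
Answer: 3910293100717/217861300440 ≈ 17.949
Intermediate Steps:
Z = 237499/1416680 (Z = (237499/354170)/4 = (237499*(1/354170))/4 = (¼)*(237499/354170) = 237499/1416680 ≈ 0.16764)
F = 237499/1416680 ≈ 0.16764
X(n) = n/9 + n/(61 + 2*n²) (X(n) = n/((n² + n*n) + 61) + n/9 = n/((n² + n²) + 61) + n*(⅑) = n/(2*n² + 61) + n/9 = n/(61 + 2*n²) + n/9 = n/9 + n/(61 + 2*n²))
F - X(-160) = 237499/1416680 - 2*(-160)*(35 + (-160)²)/(9*(61 + 2*(-160)²)) = 237499/1416680 - 2*(-160)*(35 + 25600)/(9*(61 + 2*25600)) = 237499/1416680 - 2*(-160)*25635/(9*(61 + 51200)) = 237499/1416680 - 2*(-160)*25635/(9*51261) = 237499/1416680 - 1*(-2734400/153783) = 237499/1416680 + 2734400/153783 = 3910293100717/217861300440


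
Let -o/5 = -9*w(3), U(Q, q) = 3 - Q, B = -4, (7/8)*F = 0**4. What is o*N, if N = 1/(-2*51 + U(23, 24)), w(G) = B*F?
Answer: 0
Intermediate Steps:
F = 0 (F = (8/7)*0**4 = (8/7)*0 = 0)
w(G) = 0 (w(G) = -4*0 = 0)
o = 0 (o = -(-45)*0 = -5*0 = 0)
N = -1/122 (N = 1/(-2*51 + (3 - 1*23)) = 1/(-102 + (3 - 23)) = 1/(-102 - 20) = 1/(-122) = -1/122 ≈ -0.0081967)
o*N = 0*(-1/122) = 0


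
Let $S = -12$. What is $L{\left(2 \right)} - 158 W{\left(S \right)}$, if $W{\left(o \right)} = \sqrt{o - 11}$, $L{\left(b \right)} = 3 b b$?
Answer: $12 - 158 i \sqrt{23} \approx 12.0 - 757.74 i$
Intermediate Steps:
$L{\left(b \right)} = 3 b^{2}$
$W{\left(o \right)} = \sqrt{-11 + o}$
$L{\left(2 \right)} - 158 W{\left(S \right)} = 3 \cdot 2^{2} - 158 \sqrt{-11 - 12} = 3 \cdot 4 - 158 \sqrt{-23} = 12 - 158 i \sqrt{23}$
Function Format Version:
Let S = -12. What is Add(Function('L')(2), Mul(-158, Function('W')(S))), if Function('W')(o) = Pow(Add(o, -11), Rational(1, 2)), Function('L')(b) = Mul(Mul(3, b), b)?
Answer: Add(12, Mul(-158, I, Pow(23, Rational(1, 2)))) ≈ Add(12.000, Mul(-757.74, I))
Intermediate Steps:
Function('L')(b) = Mul(3, Pow(b, 2))
Function('W')(o) = Pow(Add(-11, o), Rational(1, 2))
Add(Function('L')(2), Mul(-158, Function('W')(S))) = Add(Mul(3, Pow(2, 2)), Mul(-158, Pow(Add(-11, -12), Rational(1, 2)))) = Add(Mul(3, 4), Mul(-158, Pow(-23, Rational(1, 2)))) = Add(12, Mul(-158, Mul(I, Pow(23, Rational(1, 2))))) = Add(12, Mul(-158, I, Pow(23, Rational(1, 2))))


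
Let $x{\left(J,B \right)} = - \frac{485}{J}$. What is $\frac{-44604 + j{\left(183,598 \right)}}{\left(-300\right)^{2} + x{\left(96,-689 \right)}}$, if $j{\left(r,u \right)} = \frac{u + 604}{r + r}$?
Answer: $- \frac{261181792}{527010415} \approx -0.49559$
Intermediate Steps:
$j{\left(r,u \right)} = \frac{604 + u}{2 r}$
$\frac{-44604 + j{\left(183,598 \right)}}{\left(-300\right)^{2} + x{\left(96,-689 \right)}} = \frac{-44604 + \frac{604 + 598}{2 \cdot 183}}{\left(-300\right)^{2} - \frac{485}{96}} = \frac{-44604 + \frac{1}{2} \cdot \frac{1}{183} \cdot 1202}{90000 - \frac{485}{96}} = \frac{-44604 + \frac{601}{183}}{90000 - \frac{485}{96}} = - \frac{8161931}{183 \cdot \frac{8639515}{96}} = \left(- \frac{8161931}{183}\right) \frac{96}{8639515} = - \frac{261181792}{527010415}$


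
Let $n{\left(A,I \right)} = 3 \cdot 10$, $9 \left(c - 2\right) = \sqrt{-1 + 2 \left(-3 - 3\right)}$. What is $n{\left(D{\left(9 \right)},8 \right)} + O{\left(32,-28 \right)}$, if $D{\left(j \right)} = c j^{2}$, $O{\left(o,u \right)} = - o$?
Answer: $-2$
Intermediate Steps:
$c = 2 + \frac{i \sqrt{13}}{9}$ ($c = 2 + \frac{\sqrt{-1 + 2 \left(-3 - 3\right)}}{9} = 2 + \frac{\sqrt{-1 + 2 \left(-6\right)}}{9} = 2 + \frac{\sqrt{-1 - 12}}{9} = 2 + \frac{\sqrt{-13}}{9} = 2 + \frac{i \sqrt{13}}{9} \approx 2.0 + 0.40062 i$)
$D{\left(j \right)} = j^{2} \left(2 + \frac{i \sqrt{13}}{9}\right)$ ($D{\left(j \right)} = \left(2 + \frac{i \sqrt{13}}{9}\right) j^{2} = j^{2} \left(2 + \frac{i \sqrt{13}}{9}\right)$)
$n{\left(A,I \right)} = 30$
$n{\left(D{\left(9 \right)},8 \right)} + O{\left(32,-28 \right)} = 30 - 32 = -2$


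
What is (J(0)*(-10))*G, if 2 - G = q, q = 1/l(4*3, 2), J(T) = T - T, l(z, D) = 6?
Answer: 0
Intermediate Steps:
J(T) = 0
q = 1/6 ≈ 0.16667
G = 11/6 (G = 2 - 1*1/6 = 2 - 1/6 = 11/6 ≈ 1.8333)
(J(0)*(-10))*G = (0*(-10))*(11/6) = 0*(11/6) = 0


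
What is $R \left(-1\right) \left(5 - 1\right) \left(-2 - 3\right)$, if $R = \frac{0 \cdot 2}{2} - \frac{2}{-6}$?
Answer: $\frac{20}{3} \approx 6.6667$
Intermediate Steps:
$R = \frac{1}{3}$ ($R = 0 \cdot \frac{1}{2} - - \frac{1}{3} = 0 + \frac{1}{3} = \frac{1}{3} \approx 0.33333$)
$R \left(-1\right) \left(5 - 1\right) \left(-2 - 3\right) = \frac{1}{3} \left(-1\right) \left(5 - 1\right) \left(-2 - 3\right) = - \frac{4 \left(-5\right)}{3} = \left(- \frac{1}{3}\right) \left(-20\right) = \frac{20}{3}$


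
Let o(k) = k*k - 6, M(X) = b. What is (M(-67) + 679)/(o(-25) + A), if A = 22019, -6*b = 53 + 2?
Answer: 4019/135828 ≈ 0.029589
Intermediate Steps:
b = -55/6 (b = -(53 + 2)/6 = -⅙*55 = -55/6 ≈ -9.1667)
M(X) = -55/6
o(k) = -6 + k² (o(k) = k² - 6 = -6 + k²)
(M(-67) + 679)/(o(-25) + A) = (-55/6 + 679)/((-6 + (-25)²) + 22019) = 4019/(6*((-6 + 625) + 22019)) = 4019/(6*(619 + 22019)) = (4019/6)/22638 = (4019/6)*(1/22638) = 4019/135828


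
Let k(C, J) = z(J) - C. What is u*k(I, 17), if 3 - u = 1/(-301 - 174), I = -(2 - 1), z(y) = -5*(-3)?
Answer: 22816/475 ≈ 48.034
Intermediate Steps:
z(y) = 15
I = -1 (I = -1*1 = -1)
u = 1426/475 (u = 3 - 1/(-301 - 174) = 3 - 1/(-475) = 3 - 1*(-1/475) = 3 + 1/475 = 1426/475 ≈ 3.0021)
k(C, J) = 15 - C
u*k(I, 17) = 1426*(15 - 1*(-1))/475 = 1426*(15 + 1)/475 = (1426/475)*16 = 22816/475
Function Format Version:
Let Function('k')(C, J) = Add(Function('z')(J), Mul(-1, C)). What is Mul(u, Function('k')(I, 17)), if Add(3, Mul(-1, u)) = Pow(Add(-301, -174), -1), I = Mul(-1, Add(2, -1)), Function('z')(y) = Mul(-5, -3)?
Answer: Rational(22816, 475) ≈ 48.034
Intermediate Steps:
Function('z')(y) = 15
I = -1 (I = Mul(-1, 1) = -1)
u = Rational(1426, 475) (u = Add(3, Mul(-1, Pow(Add(-301, -174), -1))) = Add(3, Mul(-1, Pow(-475, -1))) = Add(3, Mul(-1, Rational(-1, 475))) = Add(3, Rational(1, 475)) = Rational(1426, 475) ≈ 3.0021)
Function('k')(C, J) = Add(15, Mul(-1, C))
Mul(u, Function('k')(I, 17)) = Mul(Rational(1426, 475), Add(15, Mul(-1, -1))) = Mul(Rational(1426, 475), Add(15, 1)) = Mul(Rational(1426, 475), 16) = Rational(22816, 475)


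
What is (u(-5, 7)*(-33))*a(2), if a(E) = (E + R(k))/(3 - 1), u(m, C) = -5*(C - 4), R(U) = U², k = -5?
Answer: 13365/2 ≈ 6682.5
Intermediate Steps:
u(m, C) = 20 - 5*C (u(m, C) = -5*(-4 + C) = 20 - 5*C)
a(E) = 25/2 + E/2 (a(E) = (E + (-5)²)/(3 - 1) = (E + 25)/2 = (25 + E)*(½) = 25/2 + E/2)
(u(-5, 7)*(-33))*a(2) = ((20 - 5*7)*(-33))*(25/2 + (½)*2) = ((20 - 35)*(-33))*(25/2 + 1) = -15*(-33)*(27/2) = 495*(27/2) = 13365/2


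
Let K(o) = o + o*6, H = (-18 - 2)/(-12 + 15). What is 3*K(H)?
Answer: -140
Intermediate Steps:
H = -20/3 ≈ -6.6667
K(o) = 7*o (K(o) = o + 6*o = 7*o)
3*K(H) = 3*(7*(-20/3)) = 3*(-140/3) = -140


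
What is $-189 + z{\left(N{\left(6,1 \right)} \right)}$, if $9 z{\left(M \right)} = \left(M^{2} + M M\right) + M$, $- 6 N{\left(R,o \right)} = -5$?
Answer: $- \frac{15289}{81} \approx -188.75$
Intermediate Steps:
$N{\left(R,o \right)} = \frac{5}{6}$ ($N{\left(R,o \right)} = \left(- \frac{1}{6}\right) \left(-5\right) = \frac{5}{6}$)
$z{\left(M \right)} = \frac{M}{9} + \frac{2 M^{2}}{9}$ ($z{\left(M \right)} = \frac{\left(M^{2} + M M\right) + M}{9} = \frac{\left(M^{2} + M^{2}\right) + M}{9} = \frac{2 M^{2} + M}{9} = \frac{M + 2 M^{2}}{9} = \frac{M}{9} + \frac{2 M^{2}}{9}$)
$-189 + z{\left(N{\left(6,1 \right)} \right)} = -189 + \frac{1}{9} \cdot \frac{5}{6} \left(1 + 2 \cdot \frac{5}{6}\right) = -189 + \frac{1}{9} \cdot \frac{5}{6} \left(1 + \frac{5}{3}\right) = -189 + \frac{1}{9} \cdot \frac{5}{6} \cdot \frac{8}{3} = -189 + \frac{20}{81} = - \frac{15289}{81}$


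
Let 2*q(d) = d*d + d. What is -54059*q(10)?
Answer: -2973245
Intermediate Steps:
q(d) = d/2 + d²/2 (q(d) = (d*d + d)/2 = (d² + d)/2 = (d + d²)/2 = d/2 + d²/2)
-54059*q(10) = -54059*10*(1 + 10)/2 = -54059*10*11/2 = -54059*55 = -2973245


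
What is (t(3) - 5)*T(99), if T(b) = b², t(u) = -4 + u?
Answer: -58806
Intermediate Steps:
(t(3) - 5)*T(99) = ((-4 + 3) - 5)*99² = (-1 - 5)*9801 = -6*9801 = -58806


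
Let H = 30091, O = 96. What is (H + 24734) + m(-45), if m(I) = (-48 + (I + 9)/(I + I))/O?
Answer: 13157881/240 ≈ 54825.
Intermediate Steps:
m(I) = -1/2 + (9 + I)/(192*I) (m(I) = (-48 + (I + 9)/(I + I))/96 = (-48 + (9 + I)/((2*I)))*(1/96) = (-48 + (9 + I)*(1/(2*I)))*(1/96) = (-48 + (9 + I)/(2*I))*(1/96) = -1/2 + (9 + I)/(192*I))
(H + 24734) + m(-45) = (30091 + 24734) + (1/192)*(9 - 95*(-45))/(-45) = 54825 + (1/192)*(-1/45)*(9 + 4275) = 54825 + (1/192)*(-1/45)*4284 = 54825 - 119/240 = 13157881/240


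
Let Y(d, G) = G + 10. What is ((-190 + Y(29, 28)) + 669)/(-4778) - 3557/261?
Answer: -17130283/1247058 ≈ -13.737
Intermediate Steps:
Y(d, G) = 10 + G
((-190 + Y(29, 28)) + 669)/(-4778) - 3557/261 = ((-190 + (10 + 28)) + 669)/(-4778) - 3557/261 = ((-190 + 38) + 669)*(-1/4778) - 3557*1/261 = (-152 + 669)*(-1/4778) - 3557/261 = 517*(-1/4778) - 3557/261 = -517/4778 - 3557/261 = -17130283/1247058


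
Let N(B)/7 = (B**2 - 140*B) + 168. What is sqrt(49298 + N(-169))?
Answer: sqrt(416021) ≈ 645.00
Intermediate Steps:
N(B) = 1176 - 980*B + 7*B**2 (N(B) = 7*((B**2 - 140*B) + 168) = 7*(168 + B**2 - 140*B) = 1176 - 980*B + 7*B**2)
sqrt(49298 + N(-169)) = sqrt(49298 + (1176 - 980*(-169) + 7*(-169)**2)) = sqrt(49298 + (1176 + 165620 + 7*28561)) = sqrt(49298 + (1176 + 165620 + 199927)) = sqrt(49298 + 366723) = sqrt(416021)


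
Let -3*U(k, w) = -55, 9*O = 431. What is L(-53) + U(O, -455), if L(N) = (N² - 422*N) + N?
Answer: 75421/3 ≈ 25140.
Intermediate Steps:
O = 431/9 (O = (⅑)*431 = 431/9 ≈ 47.889)
U(k, w) = 55/3 (U(k, w) = -⅓*(-55) = 55/3)
L(N) = N² - 421*N
L(-53) + U(O, -455) = -53*(-421 - 53) + 55/3 = -53*(-474) + 55/3 = 25122 + 55/3 = 75421/3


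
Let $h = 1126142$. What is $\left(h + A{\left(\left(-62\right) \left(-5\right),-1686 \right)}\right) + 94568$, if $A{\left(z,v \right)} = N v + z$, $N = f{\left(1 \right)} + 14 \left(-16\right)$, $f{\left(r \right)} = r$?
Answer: $1596998$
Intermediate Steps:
$N = -223$ ($N = 1 + 14 \left(-16\right) = 1 - 224 = -223$)
$A{\left(z,v \right)} = z - 223 v$ ($A{\left(z,v \right)} = - 223 v + z = z - 223 v$)
$\left(h + A{\left(\left(-62\right) \left(-5\right),-1686 \right)}\right) + 94568 = \left(1126142 - -376288\right) + 94568 = \left(1126142 + \left(310 + 375978\right)\right) + 94568 = \left(1126142 + 376288\right) + 94568 = 1502430 + 94568 = 1596998$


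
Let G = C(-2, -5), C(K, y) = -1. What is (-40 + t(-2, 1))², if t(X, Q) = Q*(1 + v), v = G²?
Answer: 1444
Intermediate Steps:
G = -1
v = 1 (v = (-1)² = 1)
t(X, Q) = 2*Q (t(X, Q) = Q*(1 + 1) = Q*2 = 2*Q)
(-40 + t(-2, 1))² = (-40 + 2*1)² = (-40 + 2)² = (-38)² = 1444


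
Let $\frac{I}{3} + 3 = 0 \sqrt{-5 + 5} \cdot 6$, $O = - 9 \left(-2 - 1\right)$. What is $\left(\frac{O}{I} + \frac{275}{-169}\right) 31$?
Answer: $- \frac{24242}{169} \approx -143.44$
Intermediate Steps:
$O = 27$ ($O = \left(-9\right) \left(-3\right) = 27$)
$I = -9$ ($I = -9 + 3 \cdot 0 \sqrt{-5 + 5} \cdot 6 = -9 + 3 \cdot 0 \sqrt{0} \cdot 6 = -9 + 3 \cdot 0 \cdot 0 \cdot 6 = -9 + 3 \cdot 0 \cdot 6 = -9 + 3 \cdot 0 = -9 + 0 = -9$)
$\left(\frac{O}{I} + \frac{275}{-169}\right) 31 = \left(\frac{27}{-9} + \frac{275}{-169}\right) 31 = \left(27 \left(- \frac{1}{9}\right) + 275 \left(- \frac{1}{169}\right)\right) 31 = \left(-3 - \frac{275}{169}\right) 31 = \left(- \frac{782}{169}\right) 31 = - \frac{24242}{169}$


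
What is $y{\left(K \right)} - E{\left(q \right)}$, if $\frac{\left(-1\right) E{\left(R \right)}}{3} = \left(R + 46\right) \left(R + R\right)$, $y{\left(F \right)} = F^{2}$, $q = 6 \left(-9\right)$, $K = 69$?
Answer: $7353$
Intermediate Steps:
$q = -54$
$E{\left(R \right)} = - 6 R \left(46 + R\right)$ ($E{\left(R \right)} = - 3 \left(R + 46\right) \left(R + R\right) = - 3 \left(46 + R\right) 2 R = - 3 \cdot 2 R \left(46 + R\right) = - 6 R \left(46 + R\right)$)
$y{\left(K \right)} - E{\left(q \right)} = 69^{2} - \left(-6\right) \left(-54\right) \left(46 - 54\right) = 4761 - \left(-6\right) \left(-54\right) \left(-8\right) = 4761 - -2592 = 4761 + 2592 = 7353$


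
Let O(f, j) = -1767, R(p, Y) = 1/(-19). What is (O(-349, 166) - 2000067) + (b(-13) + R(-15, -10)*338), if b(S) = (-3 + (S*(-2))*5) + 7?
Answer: -38032638/19 ≈ -2.0017e+6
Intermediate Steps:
R(p, Y) = -1/19
b(S) = 4 - 10*S (b(S) = (-3 - 2*S*5) + 7 = (-3 - 10*S) + 7 = 4 - 10*S)
(O(-349, 166) - 2000067) + (b(-13) + R(-15, -10)*338) = (-1767 - 2000067) + ((4 - 10*(-13)) - 1/19*338) = -2001834 + ((4 + 130) - 338/19) = -2001834 + (134 - 338/19) = -2001834 + 2208/19 = -38032638/19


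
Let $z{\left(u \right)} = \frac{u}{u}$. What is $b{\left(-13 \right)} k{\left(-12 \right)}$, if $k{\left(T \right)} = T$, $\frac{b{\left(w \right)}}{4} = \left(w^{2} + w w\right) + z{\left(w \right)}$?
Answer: $-16272$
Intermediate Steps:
$z{\left(u \right)} = 1$
$b{\left(w \right)} = 4 + 8 w^{2}$ ($b{\left(w \right)} = 4 \left(\left(w^{2} + w w\right) + 1\right) = 4 \left(\left(w^{2} + w^{2}\right) + 1\right) = 4 \left(2 w^{2} + 1\right) = 4 \left(1 + 2 w^{2}\right) = 4 + 8 w^{2}$)
$b{\left(-13 \right)} k{\left(-12 \right)} = \left(4 + 8 \left(-13\right)^{2}\right) \left(-12\right) = \left(4 + 8 \cdot 169\right) \left(-12\right) = \left(4 + 1352\right) \left(-12\right) = 1356 \left(-12\right) = -16272$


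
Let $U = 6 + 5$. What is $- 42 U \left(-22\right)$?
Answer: $10164$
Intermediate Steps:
$U = 11$
$- 42 U \left(-22\right) = \left(-42\right) 11 \left(-22\right) = \left(-462\right) \left(-22\right) = 10164$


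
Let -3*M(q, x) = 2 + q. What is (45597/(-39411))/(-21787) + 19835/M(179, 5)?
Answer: -17031269558576/51805063239 ≈ -328.76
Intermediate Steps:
M(q, x) = -⅔ - q/3 (M(q, x) = -(2 + q)/3 = -⅔ - q/3)
(45597/(-39411))/(-21787) + 19835/M(179, 5) = (45597/(-39411))/(-21787) + 19835/(-⅔ - ⅓*179) = (45597*(-1/39411))*(-1/21787) + 19835/(-⅔ - 179/3) = -15199/13137*(-1/21787) + 19835/(-181/3) = 15199/286215819 + 19835*(-3/181) = 15199/286215819 - 59505/181 = -17031269558576/51805063239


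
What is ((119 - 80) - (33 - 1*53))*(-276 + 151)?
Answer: -7375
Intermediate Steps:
((119 - 80) - (33 - 1*53))*(-276 + 151) = (39 - (33 - 53))*(-125) = (39 - 1*(-20))*(-125) = (39 + 20)*(-125) = 59*(-125) = -7375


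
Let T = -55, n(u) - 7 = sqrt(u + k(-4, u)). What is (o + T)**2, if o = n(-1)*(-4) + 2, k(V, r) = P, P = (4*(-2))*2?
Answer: 6289 + 648*I*sqrt(17) ≈ 6289.0 + 2671.8*I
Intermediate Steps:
P = -16 (P = -8*2 = -16)
k(V, r) = -16
n(u) = 7 + sqrt(-16 + u) (n(u) = 7 + sqrt(u - 16) = 7 + sqrt(-16 + u))
o = -26 - 4*I*sqrt(17) (o = (7 + sqrt(-16 - 1))*(-4) + 2 = (7 + sqrt(-17))*(-4) + 2 = (7 + I*sqrt(17))*(-4) + 2 = (-28 - 4*I*sqrt(17)) + 2 = -26 - 4*I*sqrt(17) ≈ -26.0 - 16.492*I)
(o + T)**2 = ((-26 - 4*I*sqrt(17)) - 55)**2 = (-81 - 4*I*sqrt(17))**2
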